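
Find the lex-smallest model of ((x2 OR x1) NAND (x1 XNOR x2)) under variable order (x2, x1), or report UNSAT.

x2=0, x1=0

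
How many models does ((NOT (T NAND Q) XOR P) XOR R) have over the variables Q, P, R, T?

Satisfying assignments: (0,0,1,0), (0,0,1,1), (0,1,0,0), (0,1,0,1), (1,0,0,1), (1,0,1,0), (1,1,0,0), (1,1,1,1)
Count: 8 out of 16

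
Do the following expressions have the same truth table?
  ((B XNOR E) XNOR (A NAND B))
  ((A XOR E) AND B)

No. Counterexample: with E=0, B=0, A=0, Expression 1 = 1 but Expression 2 = 0.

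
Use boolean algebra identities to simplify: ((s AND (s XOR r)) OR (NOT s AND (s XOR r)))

By distribution ((E AND v) OR (E AND NOT v) = E):
= (s XOR r)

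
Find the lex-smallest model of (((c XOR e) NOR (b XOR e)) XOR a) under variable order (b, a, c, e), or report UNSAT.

b=0, a=0, c=0, e=0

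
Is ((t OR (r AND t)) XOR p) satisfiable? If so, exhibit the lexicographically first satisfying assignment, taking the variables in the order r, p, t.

r=0, p=0, t=1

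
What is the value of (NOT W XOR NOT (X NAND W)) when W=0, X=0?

Substituting: (NOT 0 XOR NOT (0 NAND 0))
= 1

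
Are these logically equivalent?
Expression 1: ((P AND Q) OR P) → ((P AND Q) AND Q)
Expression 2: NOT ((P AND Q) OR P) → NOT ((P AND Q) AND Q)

No, Inverse is not equivalent to original (counterexample: P=1, Q=0)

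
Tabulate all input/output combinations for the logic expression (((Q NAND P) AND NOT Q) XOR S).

P | Q | S | Output
------------------
0 | 0 | 0 | 1
0 | 0 | 1 | 0
0 | 1 | 0 | 0
0 | 1 | 1 | 1
1 | 0 | 0 | 1
1 | 0 | 1 | 0
1 | 1 | 0 | 0
1 | 1 | 1 | 1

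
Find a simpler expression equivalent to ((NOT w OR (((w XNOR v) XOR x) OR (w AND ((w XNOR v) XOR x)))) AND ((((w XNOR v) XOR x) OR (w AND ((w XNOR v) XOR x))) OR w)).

By distribution ((E OR v) AND (E OR NOT v) = E) then absorption (E OR (E AND v) = E):
= ((w XNOR v) XOR x)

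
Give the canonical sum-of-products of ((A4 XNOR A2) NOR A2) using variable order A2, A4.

Σm(1) = (NOT A2 AND A4)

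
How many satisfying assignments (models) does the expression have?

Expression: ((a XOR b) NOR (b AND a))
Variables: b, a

Satisfying assignments: (0,0)
Count: 1 out of 4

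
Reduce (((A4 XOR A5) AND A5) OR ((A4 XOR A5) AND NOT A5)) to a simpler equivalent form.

By distribution ((E AND v) OR (E AND NOT v) = E):
= (A4 XOR A5)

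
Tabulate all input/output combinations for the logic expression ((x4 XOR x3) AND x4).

x3 | x4 | Output
----------------
0 | 0 | 0
0 | 1 | 1
1 | 0 | 0
1 | 1 | 0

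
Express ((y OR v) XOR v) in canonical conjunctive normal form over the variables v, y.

(v OR y) AND (NOT v OR y) AND (NOT v OR NOT y)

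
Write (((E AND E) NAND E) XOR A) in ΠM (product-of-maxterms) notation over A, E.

ΠM(1, 2) = (A OR NOT E) AND (NOT A OR E)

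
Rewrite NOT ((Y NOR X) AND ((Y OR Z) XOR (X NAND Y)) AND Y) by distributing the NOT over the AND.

NOT (Y NOR X) OR NOT ((Y OR Z) XOR (X NAND Y)) OR NOT Y
De Morgan's: NOT(AND of terms) = OR of negations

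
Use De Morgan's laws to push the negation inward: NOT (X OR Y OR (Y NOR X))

NOT X AND NOT Y AND NOT (Y NOR X)
De Morgan's: NOT(OR of terms) = AND of negations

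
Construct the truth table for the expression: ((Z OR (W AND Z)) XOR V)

W | Z | V | Output
------------------
0 | 0 | 0 | 0
0 | 0 | 1 | 1
0 | 1 | 0 | 1
0 | 1 | 1 | 0
1 | 0 | 0 | 0
1 | 0 | 1 | 1
1 | 1 | 0 | 1
1 | 1 | 1 | 0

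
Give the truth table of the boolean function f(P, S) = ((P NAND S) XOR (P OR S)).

P | S | Output
--------------
0 | 0 | 1
0 | 1 | 0
1 | 0 | 0
1 | 1 | 1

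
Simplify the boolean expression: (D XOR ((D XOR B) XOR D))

By XOR self-cancellation ((E XOR v) XOR v = E):
= (D XOR B)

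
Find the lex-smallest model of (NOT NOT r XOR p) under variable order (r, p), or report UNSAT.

r=0, p=1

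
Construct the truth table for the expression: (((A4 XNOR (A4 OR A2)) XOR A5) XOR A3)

A5 | A3 | A4 | A2 | Output
--------------------------
0 | 0 | 0 | 0 | 1
0 | 0 | 0 | 1 | 0
0 | 0 | 1 | 0 | 1
0 | 0 | 1 | 1 | 1
0 | 1 | 0 | 0 | 0
0 | 1 | 0 | 1 | 1
0 | 1 | 1 | 0 | 0
0 | 1 | 1 | 1 | 0
1 | 0 | 0 | 0 | 0
1 | 0 | 0 | 1 | 1
1 | 0 | 1 | 0 | 0
1 | 0 | 1 | 1 | 0
1 | 1 | 0 | 0 | 1
1 | 1 | 0 | 1 | 0
1 | 1 | 1 | 0 | 1
1 | 1 | 1 | 1 | 1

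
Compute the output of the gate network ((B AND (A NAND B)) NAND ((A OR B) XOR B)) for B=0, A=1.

Substituting: ((0 AND (1 NAND 0)) NAND ((1 OR 0) XOR 0))
= 1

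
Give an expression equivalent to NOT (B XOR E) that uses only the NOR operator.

(((((B NOR E) NOR (B NOR E)) NOR ((B NOR E) NOR (B NOR E))) NOR ((((B NOR B) NOR (E NOR E)) NOR ((B NOR B) NOR (E NOR E))) NOR (((B NOR B) NOR (E NOR E)) NOR ((B NOR B) NOR (E NOR E))))) NOR ((((B NOR E) NOR (B NOR E)) NOR ((B NOR E) NOR (B NOR E))) NOR ((((B NOR B) NOR (E NOR E)) NOR ((B NOR B) NOR (E NOR E))) NOR (((B NOR B) NOR (E NOR E)) NOR ((B NOR B) NOR (E NOR E))))))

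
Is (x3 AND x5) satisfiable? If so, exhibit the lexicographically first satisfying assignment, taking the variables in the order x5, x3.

x5=1, x3=1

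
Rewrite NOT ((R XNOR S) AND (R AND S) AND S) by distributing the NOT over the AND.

NOT (R XNOR S) OR NOT (R AND S) OR NOT S
De Morgan's: NOT(AND of terms) = OR of negations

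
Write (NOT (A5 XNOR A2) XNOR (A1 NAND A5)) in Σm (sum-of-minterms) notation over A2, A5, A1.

Σm(2, 4, 5, 7) = (NOT A2 AND A5 AND NOT A1) OR (A2 AND NOT A5 AND NOT A1) OR (A2 AND NOT A5 AND A1) OR (A2 AND A5 AND A1)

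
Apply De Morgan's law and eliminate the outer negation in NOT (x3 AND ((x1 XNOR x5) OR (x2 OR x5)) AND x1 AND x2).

NOT x3 OR NOT ((x1 XNOR x5) OR (x2 OR x5)) OR NOT x1 OR NOT x2
De Morgan's: NOT(AND of terms) = OR of negations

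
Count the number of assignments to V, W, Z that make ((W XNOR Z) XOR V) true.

Satisfying assignments: (0,0,0), (0,1,1), (1,0,1), (1,1,0)
Count: 4 out of 8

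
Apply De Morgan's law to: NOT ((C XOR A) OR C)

NOT (C XOR A) AND NOT C
De Morgan's: NOT(OR of terms) = AND of negations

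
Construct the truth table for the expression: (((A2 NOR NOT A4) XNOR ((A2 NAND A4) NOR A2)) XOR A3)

A4 | A2 | A3 | Output
---------------------
0 | 0 | 0 | 1
0 | 0 | 1 | 0
0 | 1 | 0 | 1
0 | 1 | 1 | 0
1 | 0 | 0 | 0
1 | 0 | 1 | 1
1 | 1 | 0 | 1
1 | 1 | 1 | 0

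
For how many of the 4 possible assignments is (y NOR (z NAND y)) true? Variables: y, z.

No assignment satisfies the expression.
Count: 0 out of 4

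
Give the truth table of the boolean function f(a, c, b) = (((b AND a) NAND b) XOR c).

a | c | b | Output
------------------
0 | 0 | 0 | 1
0 | 0 | 1 | 1
0 | 1 | 0 | 0
0 | 1 | 1 | 0
1 | 0 | 0 | 1
1 | 0 | 1 | 0
1 | 1 | 0 | 0
1 | 1 | 1 | 1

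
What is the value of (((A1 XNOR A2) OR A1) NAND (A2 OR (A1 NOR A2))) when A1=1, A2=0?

Substituting: (((1 XNOR 0) OR 1) NAND (0 OR (1 NOR 0)))
= 1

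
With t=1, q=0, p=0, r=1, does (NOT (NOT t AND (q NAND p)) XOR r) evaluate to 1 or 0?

Substituting: (NOT (NOT 1 AND (0 NAND 0)) XOR 1)
= 0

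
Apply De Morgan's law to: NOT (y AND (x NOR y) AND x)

NOT y OR NOT (x NOR y) OR NOT x
De Morgan's: NOT(AND of terms) = OR of negations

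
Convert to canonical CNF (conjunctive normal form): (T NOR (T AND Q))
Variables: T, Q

(NOT T OR Q) AND (NOT T OR NOT Q)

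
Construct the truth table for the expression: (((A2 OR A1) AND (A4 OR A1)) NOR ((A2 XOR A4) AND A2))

A2 | A1 | A4 | Output
---------------------
0 | 0 | 0 | 1
0 | 0 | 1 | 1
0 | 1 | 0 | 0
0 | 1 | 1 | 0
1 | 0 | 0 | 0
1 | 0 | 1 | 0
1 | 1 | 0 | 0
1 | 1 | 1 | 0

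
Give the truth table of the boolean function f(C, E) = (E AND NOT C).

C | E | Output
--------------
0 | 0 | 0
0 | 1 | 1
1 | 0 | 0
1 | 1 | 0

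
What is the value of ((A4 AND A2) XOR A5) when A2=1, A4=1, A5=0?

Substituting: ((1 AND 1) XOR 0)
= 1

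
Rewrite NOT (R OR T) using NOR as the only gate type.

(((R NOR T) NOR (R NOR T)) NOR ((R NOR T) NOR (R NOR T)))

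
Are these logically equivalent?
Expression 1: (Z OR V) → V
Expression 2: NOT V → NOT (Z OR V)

Yes, Contrapositive is always equivalent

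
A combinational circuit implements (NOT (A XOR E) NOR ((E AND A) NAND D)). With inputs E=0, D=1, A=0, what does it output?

Substituting: (NOT (0 XOR 0) NOR ((0 AND 0) NAND 1))
= 0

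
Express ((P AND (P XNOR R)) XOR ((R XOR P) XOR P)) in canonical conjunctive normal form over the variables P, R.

(P OR R) AND (NOT P OR R) AND (NOT P OR NOT R)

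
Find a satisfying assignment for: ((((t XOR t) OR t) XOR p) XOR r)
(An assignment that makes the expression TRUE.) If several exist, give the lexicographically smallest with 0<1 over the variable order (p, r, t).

p=0, r=0, t=1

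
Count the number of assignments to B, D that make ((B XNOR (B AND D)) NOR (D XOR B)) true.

No assignment satisfies the expression.
Count: 0 out of 4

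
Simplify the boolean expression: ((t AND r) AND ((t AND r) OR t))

By absorption (E AND (E OR v) = E):
= (t AND r)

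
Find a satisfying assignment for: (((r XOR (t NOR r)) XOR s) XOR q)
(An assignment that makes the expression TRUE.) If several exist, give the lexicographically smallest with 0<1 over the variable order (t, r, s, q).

t=0, r=0, s=0, q=0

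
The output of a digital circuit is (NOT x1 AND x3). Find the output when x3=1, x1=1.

Substituting: (NOT 1 AND 1)
= 0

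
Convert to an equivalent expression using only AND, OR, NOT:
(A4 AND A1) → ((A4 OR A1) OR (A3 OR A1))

NOT (A4 AND A1) OR ((A4 OR A1) OR (A3 OR A1))
(Implication elimination: A → B = NOT A OR B)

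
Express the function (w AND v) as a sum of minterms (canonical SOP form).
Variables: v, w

Σm(3) = (v AND w)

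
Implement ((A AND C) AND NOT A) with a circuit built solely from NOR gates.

((((A NOR A) NOR (C NOR C)) NOR ((A NOR A) NOR (C NOR C))) NOR ((A NOR A) NOR (A NOR A)))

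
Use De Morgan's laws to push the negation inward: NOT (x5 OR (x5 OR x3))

NOT x5 AND NOT (x5 OR x3)
De Morgan's: NOT(OR of terms) = AND of negations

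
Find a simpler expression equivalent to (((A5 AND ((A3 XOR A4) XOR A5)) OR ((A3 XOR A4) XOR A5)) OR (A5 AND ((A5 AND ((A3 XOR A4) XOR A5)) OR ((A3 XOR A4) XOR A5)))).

By absorption (E OR (E AND v) = E) then absorption (E OR (E AND v) = E):
= ((A3 XOR A4) XOR A5)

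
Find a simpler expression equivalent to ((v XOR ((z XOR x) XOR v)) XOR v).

By XOR self-cancellation ((E XOR v) XOR v = E):
= ((z XOR x) XOR v)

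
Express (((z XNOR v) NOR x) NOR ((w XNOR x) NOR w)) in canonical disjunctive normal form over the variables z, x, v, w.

(NOT z AND NOT x AND NOT v AND NOT w) OR (NOT z AND NOT x AND NOT v AND w) OR (NOT z AND x AND NOT v AND w) OR (NOT z AND x AND v AND w) OR (z AND NOT x AND v AND NOT w) OR (z AND NOT x AND v AND w) OR (z AND x AND NOT v AND w) OR (z AND x AND v AND w)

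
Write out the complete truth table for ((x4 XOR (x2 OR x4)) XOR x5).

x5 | x2 | x4 | Output
---------------------
0 | 0 | 0 | 0
0 | 0 | 1 | 0
0 | 1 | 0 | 1
0 | 1 | 1 | 0
1 | 0 | 0 | 1
1 | 0 | 1 | 1
1 | 1 | 0 | 0
1 | 1 | 1 | 1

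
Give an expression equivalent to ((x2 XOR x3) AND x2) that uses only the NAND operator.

((((x2 NAND (x2 NAND x3)) NAND (x3 NAND (x2 NAND x3))) NAND x2) NAND (((x2 NAND (x2 NAND x3)) NAND (x3 NAND (x2 NAND x3))) NAND x2))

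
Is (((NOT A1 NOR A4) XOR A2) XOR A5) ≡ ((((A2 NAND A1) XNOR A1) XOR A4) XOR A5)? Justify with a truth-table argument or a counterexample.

No. Counterexample: with A1=0, A4=0, A2=1, A5=0, Expression 1 = 1 but Expression 2 = 0.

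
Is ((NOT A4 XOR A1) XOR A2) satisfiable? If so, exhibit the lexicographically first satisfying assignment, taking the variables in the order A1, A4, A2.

A1=0, A4=0, A2=0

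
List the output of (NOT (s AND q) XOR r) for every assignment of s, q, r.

s | q | r | Output
------------------
0 | 0 | 0 | 1
0 | 0 | 1 | 0
0 | 1 | 0 | 1
0 | 1 | 1 | 0
1 | 0 | 0 | 1
1 | 0 | 1 | 0
1 | 1 | 0 | 0
1 | 1 | 1 | 1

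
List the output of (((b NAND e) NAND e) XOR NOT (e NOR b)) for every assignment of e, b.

e | b | Output
--------------
0 | 0 | 1
0 | 1 | 0
1 | 0 | 1
1 | 1 | 0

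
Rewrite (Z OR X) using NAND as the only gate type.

((Z NAND Z) NAND (X NAND X))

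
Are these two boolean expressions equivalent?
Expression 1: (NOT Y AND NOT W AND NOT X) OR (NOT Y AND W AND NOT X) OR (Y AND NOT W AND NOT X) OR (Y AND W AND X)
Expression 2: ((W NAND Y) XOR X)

Yes, they are equivalent — the two output columns agree on all 8 assignments:
Y | W | X | Expression 1 | Expression 2
---------------------------------------
0 | 0 | 0 | 1 | 1
0 | 0 | 1 | 0 | 0
0 | 1 | 0 | 1 | 1
0 | 1 | 1 | 0 | 0
1 | 0 | 0 | 1 | 1
1 | 0 | 1 | 0 | 0
1 | 1 | 0 | 0 | 0
1 | 1 | 1 | 1 | 1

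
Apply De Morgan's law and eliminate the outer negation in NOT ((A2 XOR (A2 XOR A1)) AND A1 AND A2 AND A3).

NOT (A2 XOR (A2 XOR A1)) OR NOT A1 OR NOT A2 OR NOT A3
De Morgan's: NOT(AND of terms) = OR of negations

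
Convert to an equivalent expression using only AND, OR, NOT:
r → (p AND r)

NOT r OR (p AND r)
(Implication elimination: A → B = NOT A OR B)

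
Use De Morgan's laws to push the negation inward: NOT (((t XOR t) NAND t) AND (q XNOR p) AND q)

NOT ((t XOR t) NAND t) OR NOT (q XNOR p) OR NOT q
De Morgan's: NOT(AND of terms) = OR of negations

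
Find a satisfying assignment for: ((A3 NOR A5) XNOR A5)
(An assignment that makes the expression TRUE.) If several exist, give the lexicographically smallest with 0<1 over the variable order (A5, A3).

A5=0, A3=1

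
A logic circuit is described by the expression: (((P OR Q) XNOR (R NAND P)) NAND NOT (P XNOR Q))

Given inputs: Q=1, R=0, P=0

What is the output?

Substituting: (((0 OR 1) XNOR (0 NAND 0)) NAND NOT (0 XNOR 1))
= 0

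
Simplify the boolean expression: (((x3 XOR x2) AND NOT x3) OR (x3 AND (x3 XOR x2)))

By distribution ((E AND v) OR (E AND NOT v) = E):
= (x3 XOR x2)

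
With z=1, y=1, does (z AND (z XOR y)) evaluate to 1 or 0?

Substituting: (1 AND (1 XOR 1))
= 0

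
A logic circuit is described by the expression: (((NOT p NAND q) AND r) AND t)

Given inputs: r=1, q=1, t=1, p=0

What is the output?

Substituting: (((NOT 0 NAND 1) AND 1) AND 1)
= 0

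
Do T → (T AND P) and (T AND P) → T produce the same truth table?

No, Converse is not equivalent to original (counterexample: T=1, P=0)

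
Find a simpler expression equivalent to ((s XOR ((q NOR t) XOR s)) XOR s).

By XOR self-cancellation ((E XOR v) XOR v = E):
= ((q NOR t) XOR s)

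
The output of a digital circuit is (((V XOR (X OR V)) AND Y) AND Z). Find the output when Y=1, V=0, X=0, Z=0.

Substituting: (((0 XOR (0 OR 0)) AND 1) AND 0)
= 0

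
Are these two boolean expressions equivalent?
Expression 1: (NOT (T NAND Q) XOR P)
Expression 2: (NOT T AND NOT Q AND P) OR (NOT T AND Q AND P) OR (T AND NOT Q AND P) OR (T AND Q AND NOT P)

Yes, they are equivalent — the two output columns agree on all 8 assignments:
T | Q | P | Expression 1 | Expression 2
---------------------------------------
0 | 0 | 0 | 0 | 0
0 | 0 | 1 | 1 | 1
0 | 1 | 0 | 0 | 0
0 | 1 | 1 | 1 | 1
1 | 0 | 0 | 0 | 0
1 | 0 | 1 | 1 | 1
1 | 1 | 0 | 1 | 1
1 | 1 | 1 | 0 | 0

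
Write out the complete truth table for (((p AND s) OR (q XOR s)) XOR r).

q | r | s | p | Output
----------------------
0 | 0 | 0 | 0 | 0
0 | 0 | 0 | 1 | 0
0 | 0 | 1 | 0 | 1
0 | 0 | 1 | 1 | 1
0 | 1 | 0 | 0 | 1
0 | 1 | 0 | 1 | 1
0 | 1 | 1 | 0 | 0
0 | 1 | 1 | 1 | 0
1 | 0 | 0 | 0 | 1
1 | 0 | 0 | 1 | 1
1 | 0 | 1 | 0 | 0
1 | 0 | 1 | 1 | 1
1 | 1 | 0 | 0 | 0
1 | 1 | 0 | 1 | 0
1 | 1 | 1 | 0 | 1
1 | 1 | 1 | 1 | 0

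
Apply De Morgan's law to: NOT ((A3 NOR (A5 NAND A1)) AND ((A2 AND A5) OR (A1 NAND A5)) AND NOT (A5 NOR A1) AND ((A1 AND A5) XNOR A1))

NOT (A3 NOR (A5 NAND A1)) OR NOT ((A2 AND A5) OR (A1 NAND A5)) OR (A5 NOR A1) OR NOT ((A1 AND A5) XNOR A1)
De Morgan's: NOT(AND of terms) = OR of negations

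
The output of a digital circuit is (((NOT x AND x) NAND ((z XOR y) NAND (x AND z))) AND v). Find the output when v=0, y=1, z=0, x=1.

Substituting: (((NOT 1 AND 1) NAND ((0 XOR 1) NAND (1 AND 0))) AND 0)
= 0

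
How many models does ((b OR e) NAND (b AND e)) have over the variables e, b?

Satisfying assignments: (0,0), (0,1), (1,0)
Count: 3 out of 4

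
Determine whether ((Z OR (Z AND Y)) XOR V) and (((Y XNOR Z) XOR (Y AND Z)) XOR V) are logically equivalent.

No. Counterexample: with Z=0, V=0, Y=0, Expression 1 = 0 but Expression 2 = 1.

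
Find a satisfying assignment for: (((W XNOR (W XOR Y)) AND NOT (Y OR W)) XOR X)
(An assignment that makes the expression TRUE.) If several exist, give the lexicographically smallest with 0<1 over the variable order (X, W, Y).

X=0, W=0, Y=0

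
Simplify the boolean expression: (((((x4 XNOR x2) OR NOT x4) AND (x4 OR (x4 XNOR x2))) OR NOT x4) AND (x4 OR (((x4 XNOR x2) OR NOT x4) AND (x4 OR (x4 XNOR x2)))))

By distribution ((E OR v) AND (E OR NOT v) = E) then distribution ((E OR v) AND (E OR NOT v) = E):
= (x4 XNOR x2)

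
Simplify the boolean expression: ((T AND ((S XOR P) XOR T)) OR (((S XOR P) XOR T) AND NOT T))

By distribution ((E AND v) OR (E AND NOT v) = E):
= ((S XOR P) XOR T)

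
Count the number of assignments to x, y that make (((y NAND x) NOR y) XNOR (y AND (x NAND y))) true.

Satisfying assignments: (0,0), (1,0), (1,1)
Count: 3 out of 4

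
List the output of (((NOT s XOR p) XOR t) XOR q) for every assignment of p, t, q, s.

p | t | q | s | Output
----------------------
0 | 0 | 0 | 0 | 1
0 | 0 | 0 | 1 | 0
0 | 0 | 1 | 0 | 0
0 | 0 | 1 | 1 | 1
0 | 1 | 0 | 0 | 0
0 | 1 | 0 | 1 | 1
0 | 1 | 1 | 0 | 1
0 | 1 | 1 | 1 | 0
1 | 0 | 0 | 0 | 0
1 | 0 | 0 | 1 | 1
1 | 0 | 1 | 0 | 1
1 | 0 | 1 | 1 | 0
1 | 1 | 0 | 0 | 1
1 | 1 | 0 | 1 | 0
1 | 1 | 1 | 0 | 0
1 | 1 | 1 | 1 | 1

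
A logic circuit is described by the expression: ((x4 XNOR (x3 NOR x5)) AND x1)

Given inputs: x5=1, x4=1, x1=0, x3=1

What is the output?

Substituting: ((1 XNOR (1 NOR 1)) AND 0)
= 0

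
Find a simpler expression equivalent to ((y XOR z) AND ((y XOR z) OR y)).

By absorption (E AND (E OR v) = E):
= (y XOR z)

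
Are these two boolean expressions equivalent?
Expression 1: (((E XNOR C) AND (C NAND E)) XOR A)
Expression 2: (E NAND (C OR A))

No. Counterexample: with C=0, A=0, E=1, Expression 1 = 0 but Expression 2 = 1.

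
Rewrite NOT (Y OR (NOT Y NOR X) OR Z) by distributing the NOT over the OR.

NOT Y AND NOT (NOT Y NOR X) AND NOT Z
De Morgan's: NOT(OR of terms) = AND of negations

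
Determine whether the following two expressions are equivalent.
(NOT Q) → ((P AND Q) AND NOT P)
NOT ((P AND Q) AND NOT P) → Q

Yes, Contrapositive is always equivalent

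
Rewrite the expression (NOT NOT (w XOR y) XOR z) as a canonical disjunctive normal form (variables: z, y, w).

(NOT z AND NOT y AND w) OR (NOT z AND y AND NOT w) OR (z AND NOT y AND NOT w) OR (z AND y AND w)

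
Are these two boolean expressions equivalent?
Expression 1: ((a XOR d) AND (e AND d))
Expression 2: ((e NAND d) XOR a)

No. Counterexample: with d=0, a=0, e=0, Expression 1 = 0 but Expression 2 = 1.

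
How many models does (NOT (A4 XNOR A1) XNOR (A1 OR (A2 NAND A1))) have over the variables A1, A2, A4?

Satisfying assignments: (0,0,1), (0,1,1), (1,0,0), (1,1,0)
Count: 4 out of 8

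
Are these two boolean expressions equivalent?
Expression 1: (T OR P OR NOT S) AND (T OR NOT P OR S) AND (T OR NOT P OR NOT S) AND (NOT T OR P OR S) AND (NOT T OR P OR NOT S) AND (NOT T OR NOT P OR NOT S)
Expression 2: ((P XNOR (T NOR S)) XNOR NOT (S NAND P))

Yes, they are equivalent — the two output columns agree on all 8 assignments:
T | P | S | Expression 1 | Expression 2
---------------------------------------
0 | 0 | 0 | 1 | 1
0 | 0 | 1 | 0 | 0
0 | 1 | 0 | 0 | 0
0 | 1 | 1 | 0 | 0
1 | 0 | 0 | 0 | 0
1 | 0 | 1 | 0 | 0
1 | 1 | 0 | 1 | 1
1 | 1 | 1 | 0 | 0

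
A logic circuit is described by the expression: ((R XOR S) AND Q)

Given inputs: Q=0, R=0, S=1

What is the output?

Substituting: ((0 XOR 1) AND 0)
= 0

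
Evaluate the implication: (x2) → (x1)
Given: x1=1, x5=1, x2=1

Antecedent (x2) = 1; consequent (x1) = 1.
1 → 1 = 1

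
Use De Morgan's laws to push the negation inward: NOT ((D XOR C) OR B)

NOT (D XOR C) AND NOT B
De Morgan's: NOT(OR of terms) = AND of negations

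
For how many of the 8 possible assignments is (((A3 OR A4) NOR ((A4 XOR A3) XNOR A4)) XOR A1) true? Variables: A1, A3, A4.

Satisfying assignments: (1,0,0), (1,0,1), (1,1,0), (1,1,1)
Count: 4 out of 8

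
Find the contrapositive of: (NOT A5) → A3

Contrapositive: NOT A3 → A5
Note: A statement and its contrapositive are logically equivalent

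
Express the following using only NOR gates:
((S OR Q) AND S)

((((S NOR Q) NOR (S NOR Q)) NOR ((S NOR Q) NOR (S NOR Q))) NOR (S NOR S))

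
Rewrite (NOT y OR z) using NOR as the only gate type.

(((y NOR y) NOR z) NOR ((y NOR y) NOR z))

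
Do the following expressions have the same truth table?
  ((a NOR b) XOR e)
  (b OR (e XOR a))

No. Counterexample: with e=0, a=0, b=0, Expression 1 = 1 but Expression 2 = 0.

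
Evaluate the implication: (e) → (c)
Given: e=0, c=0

Antecedent (e) = 0; consequent (c) = 0.
0 → 0 = 1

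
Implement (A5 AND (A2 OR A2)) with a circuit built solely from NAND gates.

((A5 NAND ((A2 NAND A2) NAND (A2 NAND A2))) NAND (A5 NAND ((A2 NAND A2) NAND (A2 NAND A2))))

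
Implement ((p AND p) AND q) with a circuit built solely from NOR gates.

((((p NOR p) NOR (p NOR p)) NOR ((p NOR p) NOR (p NOR p))) NOR (q NOR q))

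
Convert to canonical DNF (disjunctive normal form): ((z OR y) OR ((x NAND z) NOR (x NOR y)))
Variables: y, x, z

(NOT y AND NOT x AND z) OR (NOT y AND x AND z) OR (y AND NOT x AND NOT z) OR (y AND NOT x AND z) OR (y AND x AND NOT z) OR (y AND x AND z)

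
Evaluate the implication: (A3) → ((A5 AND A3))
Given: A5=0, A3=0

Antecedent (A3) = 0; consequent ((A5 AND A3)) = 0.
0 → 0 = 1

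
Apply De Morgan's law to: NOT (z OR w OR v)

NOT z AND NOT w AND NOT v
De Morgan's: NOT(OR of terms) = AND of negations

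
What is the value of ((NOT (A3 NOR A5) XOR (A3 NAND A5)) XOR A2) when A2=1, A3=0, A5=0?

Substituting: ((NOT (0 NOR 0) XOR (0 NAND 0)) XOR 1)
= 0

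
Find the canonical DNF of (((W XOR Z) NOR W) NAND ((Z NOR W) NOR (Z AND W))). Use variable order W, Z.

(NOT W AND NOT Z) OR (NOT W AND Z) OR (W AND NOT Z) OR (W AND Z)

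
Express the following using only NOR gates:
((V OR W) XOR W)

((((((V NOR W) NOR (V NOR W)) NOR W) NOR (((V NOR W) NOR (V NOR W)) NOR W)) NOR ((((V NOR W) NOR (V NOR W)) NOR W) NOR (((V NOR W) NOR (V NOR W)) NOR W))) NOR ((((((V NOR W) NOR (V NOR W)) NOR ((V NOR W) NOR (V NOR W))) NOR (W NOR W)) NOR ((((V NOR W) NOR (V NOR W)) NOR ((V NOR W) NOR (V NOR W))) NOR (W NOR W))) NOR (((((V NOR W) NOR (V NOR W)) NOR ((V NOR W) NOR (V NOR W))) NOR (W NOR W)) NOR ((((V NOR W) NOR (V NOR W)) NOR ((V NOR W) NOR (V NOR W))) NOR (W NOR W)))))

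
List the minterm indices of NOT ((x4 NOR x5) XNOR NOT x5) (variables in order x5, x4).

Σm(1) = (NOT x5 AND x4)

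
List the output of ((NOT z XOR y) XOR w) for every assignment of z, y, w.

z | y | w | Output
------------------
0 | 0 | 0 | 1
0 | 0 | 1 | 0
0 | 1 | 0 | 0
0 | 1 | 1 | 1
1 | 0 | 0 | 0
1 | 0 | 1 | 1
1 | 1 | 0 | 1
1 | 1 | 1 | 0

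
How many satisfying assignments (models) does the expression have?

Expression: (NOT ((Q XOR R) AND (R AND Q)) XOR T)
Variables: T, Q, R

Satisfying assignments: (0,0,0), (0,0,1), (0,1,0), (0,1,1)
Count: 4 out of 8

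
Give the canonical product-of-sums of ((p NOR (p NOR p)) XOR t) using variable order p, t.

ΠM(0, 2) = (p OR t) AND (NOT p OR t)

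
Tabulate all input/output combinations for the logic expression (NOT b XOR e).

e | b | Output
--------------
0 | 0 | 1
0 | 1 | 0
1 | 0 | 0
1 | 1 | 1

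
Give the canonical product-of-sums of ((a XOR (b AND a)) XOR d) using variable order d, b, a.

ΠM(0, 2, 3, 5) = (d OR b OR a) AND (d OR NOT b OR a) AND (d OR NOT b OR NOT a) AND (NOT d OR b OR NOT a)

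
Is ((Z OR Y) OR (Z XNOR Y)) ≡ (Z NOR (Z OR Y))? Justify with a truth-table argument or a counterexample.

No. Counterexample: with Y=0, Z=1, Expression 1 = 1 but Expression 2 = 0.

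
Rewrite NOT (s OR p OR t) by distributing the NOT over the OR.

NOT s AND NOT p AND NOT t
De Morgan's: NOT(OR of terms) = AND of negations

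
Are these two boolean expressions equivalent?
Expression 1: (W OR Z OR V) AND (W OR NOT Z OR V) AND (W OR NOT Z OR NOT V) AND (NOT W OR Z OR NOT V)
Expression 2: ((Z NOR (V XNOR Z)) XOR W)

Yes, they are equivalent — the two output columns agree on all 8 assignments:
W | Z | V | Expression 1 | Expression 2
---------------------------------------
0 | 0 | 0 | 0 | 0
0 | 0 | 1 | 1 | 1
0 | 1 | 0 | 0 | 0
0 | 1 | 1 | 0 | 0
1 | 0 | 0 | 1 | 1
1 | 0 | 1 | 0 | 0
1 | 1 | 0 | 1 | 1
1 | 1 | 1 | 1 | 1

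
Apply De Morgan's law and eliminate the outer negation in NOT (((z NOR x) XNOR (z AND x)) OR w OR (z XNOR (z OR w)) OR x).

NOT ((z NOR x) XNOR (z AND x)) AND NOT w AND NOT (z XNOR (z OR w)) AND NOT x
De Morgan's: NOT(OR of terms) = AND of negations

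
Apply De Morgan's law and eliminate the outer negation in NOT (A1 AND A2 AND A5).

NOT A1 OR NOT A2 OR NOT A5
De Morgan's: NOT(AND of terms) = OR of negations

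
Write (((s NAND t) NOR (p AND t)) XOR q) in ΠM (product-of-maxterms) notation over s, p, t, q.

ΠM(0, 2, 4, 6, 8, 11, 12, 14) = (s OR p OR t OR q) AND (s OR p OR NOT t OR q) AND (s OR NOT p OR t OR q) AND (s OR NOT p OR NOT t OR q) AND (NOT s OR p OR t OR q) AND (NOT s OR p OR NOT t OR NOT q) AND (NOT s OR NOT p OR t OR q) AND (NOT s OR NOT p OR NOT t OR q)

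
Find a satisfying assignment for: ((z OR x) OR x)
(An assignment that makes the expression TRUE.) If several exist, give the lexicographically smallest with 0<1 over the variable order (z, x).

z=0, x=1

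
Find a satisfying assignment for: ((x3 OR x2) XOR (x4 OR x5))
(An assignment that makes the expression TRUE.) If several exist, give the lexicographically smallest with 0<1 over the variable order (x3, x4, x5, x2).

x3=0, x4=0, x5=0, x2=1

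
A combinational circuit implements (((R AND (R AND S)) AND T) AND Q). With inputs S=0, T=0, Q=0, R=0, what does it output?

Substituting: (((0 AND (0 AND 0)) AND 0) AND 0)
= 0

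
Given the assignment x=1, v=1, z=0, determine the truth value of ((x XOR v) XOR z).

Substituting: ((1 XOR 1) XOR 0)
= 0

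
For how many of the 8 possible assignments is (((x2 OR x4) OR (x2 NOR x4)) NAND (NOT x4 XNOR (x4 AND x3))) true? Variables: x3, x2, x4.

Satisfying assignments: (0,0,0), (0,1,0), (1,0,0), (1,0,1), (1,1,0), (1,1,1)
Count: 6 out of 8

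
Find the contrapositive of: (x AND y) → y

Contrapositive: NOT y → NOT (x AND y)
Note: A statement and its contrapositive are logically equivalent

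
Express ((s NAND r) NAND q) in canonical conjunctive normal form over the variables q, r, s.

(NOT q OR r OR s) AND (NOT q OR r OR NOT s) AND (NOT q OR NOT r OR s)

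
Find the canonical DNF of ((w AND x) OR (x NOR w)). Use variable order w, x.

(NOT w AND NOT x) OR (w AND x)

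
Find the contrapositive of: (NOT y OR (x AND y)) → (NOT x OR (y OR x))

Contrapositive: NOT (NOT x OR (y OR x)) → NOT (NOT y OR (x AND y))
Note: A statement and its contrapositive are logically equivalent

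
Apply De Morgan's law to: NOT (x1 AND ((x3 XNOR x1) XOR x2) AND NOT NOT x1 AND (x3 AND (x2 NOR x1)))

NOT x1 OR NOT ((x3 XNOR x1) XOR x2) OR NOT x1 OR NOT (x3 AND (x2 NOR x1))
De Morgan's: NOT(AND of terms) = OR of negations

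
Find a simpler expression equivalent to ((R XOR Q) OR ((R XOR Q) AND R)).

By absorption (E OR (E AND v) = E):
= (R XOR Q)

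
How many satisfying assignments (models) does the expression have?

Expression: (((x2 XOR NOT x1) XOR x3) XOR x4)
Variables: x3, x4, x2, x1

Satisfying assignments: (0,0,0,0), (0,0,1,1), (0,1,0,1), (0,1,1,0), (1,0,0,1), (1,0,1,0), (1,1,0,0), (1,1,1,1)
Count: 8 out of 16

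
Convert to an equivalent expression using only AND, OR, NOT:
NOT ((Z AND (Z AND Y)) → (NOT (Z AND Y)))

(Z AND (Z AND Y)) AND (Z AND Y)
(Negated implication: NOT(A → B) = A AND NOT B)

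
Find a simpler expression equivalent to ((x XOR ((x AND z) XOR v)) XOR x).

By XOR self-cancellation ((E XOR v) XOR v = E):
= ((x AND z) XOR v)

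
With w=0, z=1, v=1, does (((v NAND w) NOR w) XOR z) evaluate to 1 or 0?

Substituting: (((1 NAND 0) NOR 0) XOR 1)
= 1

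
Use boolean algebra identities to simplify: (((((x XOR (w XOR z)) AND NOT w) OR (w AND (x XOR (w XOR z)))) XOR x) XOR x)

By XOR self-cancellation ((E XOR v) XOR v = E) then distribution ((E AND v) OR (E AND NOT v) = E):
= (x XOR (w XOR z))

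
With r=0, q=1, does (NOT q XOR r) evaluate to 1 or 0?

Substituting: (NOT 1 XOR 0)
= 0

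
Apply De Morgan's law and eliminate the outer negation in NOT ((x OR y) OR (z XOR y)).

NOT (x OR y) AND NOT (z XOR y)
De Morgan's: NOT(OR of terms) = AND of negations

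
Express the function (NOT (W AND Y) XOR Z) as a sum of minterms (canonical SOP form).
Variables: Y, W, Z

Σm(0, 2, 4, 7) = (NOT Y AND NOT W AND NOT Z) OR (NOT Y AND W AND NOT Z) OR (Y AND NOT W AND NOT Z) OR (Y AND W AND Z)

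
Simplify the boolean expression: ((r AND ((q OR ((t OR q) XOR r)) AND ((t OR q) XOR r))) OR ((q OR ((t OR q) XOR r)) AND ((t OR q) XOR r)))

By absorption (E OR (E AND v) = E) then absorption (E AND (E OR v) = E):
= ((t OR q) XOR r)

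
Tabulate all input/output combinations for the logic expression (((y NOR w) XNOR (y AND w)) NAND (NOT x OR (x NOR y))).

x | w | y | Output
------------------
0 | 0 | 0 | 1
0 | 0 | 1 | 0
0 | 1 | 0 | 0
0 | 1 | 1 | 1
1 | 0 | 0 | 1
1 | 0 | 1 | 1
1 | 1 | 0 | 1
1 | 1 | 1 | 1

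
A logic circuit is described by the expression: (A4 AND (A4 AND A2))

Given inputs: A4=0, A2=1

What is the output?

Substituting: (0 AND (0 AND 1))
= 0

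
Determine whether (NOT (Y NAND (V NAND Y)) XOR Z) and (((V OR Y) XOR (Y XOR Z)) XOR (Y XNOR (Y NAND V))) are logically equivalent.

No. Counterexample: with Y=0, V=1, Z=0, Expression 1 = 0 but Expression 2 = 1.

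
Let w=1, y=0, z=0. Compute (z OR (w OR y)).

Substituting: (0 OR (1 OR 0))
= 1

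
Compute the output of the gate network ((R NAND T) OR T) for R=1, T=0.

Substituting: ((1 NAND 0) OR 0)
= 1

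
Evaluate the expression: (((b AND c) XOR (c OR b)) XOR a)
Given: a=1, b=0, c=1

Substituting: (((0 AND 1) XOR (1 OR 0)) XOR 1)
= 0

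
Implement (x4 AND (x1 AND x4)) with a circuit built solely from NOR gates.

((x4 NOR x4) NOR (((x1 NOR x1) NOR (x4 NOR x4)) NOR ((x1 NOR x1) NOR (x4 NOR x4))))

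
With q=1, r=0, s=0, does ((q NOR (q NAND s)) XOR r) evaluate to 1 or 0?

Substituting: ((1 NOR (1 NAND 0)) XOR 0)
= 0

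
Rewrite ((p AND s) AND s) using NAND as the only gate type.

((((p NAND s) NAND (p NAND s)) NAND s) NAND (((p NAND s) NAND (p NAND s)) NAND s))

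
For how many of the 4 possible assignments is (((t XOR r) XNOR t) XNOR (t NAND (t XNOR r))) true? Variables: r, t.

Satisfying assignments: (0,0), (0,1), (1,1)
Count: 3 out of 4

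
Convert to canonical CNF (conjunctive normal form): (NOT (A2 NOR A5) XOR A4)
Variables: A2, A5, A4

(A2 OR A5 OR A4) AND (A2 OR NOT A5 OR NOT A4) AND (NOT A2 OR A5 OR NOT A4) AND (NOT A2 OR NOT A5 OR NOT A4)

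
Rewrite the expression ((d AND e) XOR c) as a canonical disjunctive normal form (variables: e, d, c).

(NOT e AND NOT d AND c) OR (NOT e AND d AND c) OR (e AND NOT d AND c) OR (e AND d AND NOT c)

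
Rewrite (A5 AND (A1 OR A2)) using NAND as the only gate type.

((A5 NAND ((A1 NAND A1) NAND (A2 NAND A2))) NAND (A5 NAND ((A1 NAND A1) NAND (A2 NAND A2))))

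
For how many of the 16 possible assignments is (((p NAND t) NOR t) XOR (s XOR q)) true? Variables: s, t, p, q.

Satisfying assignments: (0,0,0,1), (0,0,1,1), (0,1,0,1), (0,1,1,1), (1,0,0,0), (1,0,1,0), (1,1,0,0), (1,1,1,0)
Count: 8 out of 16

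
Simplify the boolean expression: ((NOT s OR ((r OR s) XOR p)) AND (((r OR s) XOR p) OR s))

By distribution ((E OR v) AND (E OR NOT v) = E):
= ((r OR s) XOR p)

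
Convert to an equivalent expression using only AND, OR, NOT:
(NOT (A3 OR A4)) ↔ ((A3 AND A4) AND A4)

((NOT (A3 OR A4)) AND ((A3 AND A4) AND A4)) OR ((A3 OR A4) AND NOT ((A3 AND A4) AND A4))
(Biconditional = both true or both false)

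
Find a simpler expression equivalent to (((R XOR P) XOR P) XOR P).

By XOR self-cancellation ((E XOR v) XOR v = E):
= (R XOR P)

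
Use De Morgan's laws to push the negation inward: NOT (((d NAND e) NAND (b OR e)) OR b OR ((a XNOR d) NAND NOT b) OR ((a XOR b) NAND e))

NOT ((d NAND e) NAND (b OR e)) AND NOT b AND NOT ((a XNOR d) NAND NOT b) AND NOT ((a XOR b) NAND e)
De Morgan's: NOT(OR of terms) = AND of negations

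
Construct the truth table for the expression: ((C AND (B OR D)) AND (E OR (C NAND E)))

D | C | E | B | Output
----------------------
0 | 0 | 0 | 0 | 0
0 | 0 | 0 | 1 | 0
0 | 0 | 1 | 0 | 0
0 | 0 | 1 | 1 | 0
0 | 1 | 0 | 0 | 0
0 | 1 | 0 | 1 | 1
0 | 1 | 1 | 0 | 0
0 | 1 | 1 | 1 | 1
1 | 0 | 0 | 0 | 0
1 | 0 | 0 | 1 | 0
1 | 0 | 1 | 0 | 0
1 | 0 | 1 | 1 | 0
1 | 1 | 0 | 0 | 1
1 | 1 | 0 | 1 | 1
1 | 1 | 1 | 0 | 1
1 | 1 | 1 | 1 | 1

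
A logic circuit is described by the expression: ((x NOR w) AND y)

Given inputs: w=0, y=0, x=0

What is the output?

Substituting: ((0 NOR 0) AND 0)
= 0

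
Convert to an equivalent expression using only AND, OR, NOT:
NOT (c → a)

c AND NOT a
(Negated implication: NOT(A → B) = A AND NOT B)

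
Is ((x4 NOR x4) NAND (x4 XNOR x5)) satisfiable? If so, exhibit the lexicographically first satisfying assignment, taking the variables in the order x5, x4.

x5=0, x4=1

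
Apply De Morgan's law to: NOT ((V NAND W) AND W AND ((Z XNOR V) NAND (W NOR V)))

NOT (V NAND W) OR NOT W OR NOT ((Z XNOR V) NAND (W NOR V))
De Morgan's: NOT(AND of terms) = OR of negations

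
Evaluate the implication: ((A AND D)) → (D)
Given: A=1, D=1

Antecedent ((A AND D)) = 1; consequent (D) = 1.
1 → 1 = 1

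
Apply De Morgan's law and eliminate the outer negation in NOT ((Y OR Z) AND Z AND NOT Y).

NOT (Y OR Z) OR NOT Z OR Y
De Morgan's: NOT(AND of terms) = OR of negations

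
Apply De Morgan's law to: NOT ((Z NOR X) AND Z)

NOT (Z NOR X) OR NOT Z
De Morgan's: NOT(AND of terms) = OR of negations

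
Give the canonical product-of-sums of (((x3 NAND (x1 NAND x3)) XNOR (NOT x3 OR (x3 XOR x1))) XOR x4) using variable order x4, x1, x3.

ΠM(1, 3, 4, 6) = (x4 OR x1 OR NOT x3) AND (x4 OR NOT x1 OR NOT x3) AND (NOT x4 OR x1 OR x3) AND (NOT x4 OR NOT x1 OR x3)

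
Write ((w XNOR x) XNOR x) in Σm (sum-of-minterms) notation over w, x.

Σm(2, 3) = (w AND NOT x) OR (w AND x)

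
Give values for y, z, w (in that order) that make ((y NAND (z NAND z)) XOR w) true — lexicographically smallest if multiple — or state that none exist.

y=0, z=0, w=0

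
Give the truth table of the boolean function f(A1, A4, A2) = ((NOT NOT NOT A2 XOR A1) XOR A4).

A1 | A4 | A2 | Output
---------------------
0 | 0 | 0 | 1
0 | 0 | 1 | 0
0 | 1 | 0 | 0
0 | 1 | 1 | 1
1 | 0 | 0 | 0
1 | 0 | 1 | 1
1 | 1 | 0 | 1
1 | 1 | 1 | 0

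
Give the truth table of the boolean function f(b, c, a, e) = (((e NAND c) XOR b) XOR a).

b | c | a | e | Output
----------------------
0 | 0 | 0 | 0 | 1
0 | 0 | 0 | 1 | 1
0 | 0 | 1 | 0 | 0
0 | 0 | 1 | 1 | 0
0 | 1 | 0 | 0 | 1
0 | 1 | 0 | 1 | 0
0 | 1 | 1 | 0 | 0
0 | 1 | 1 | 1 | 1
1 | 0 | 0 | 0 | 0
1 | 0 | 0 | 1 | 0
1 | 0 | 1 | 0 | 1
1 | 0 | 1 | 1 | 1
1 | 1 | 0 | 0 | 0
1 | 1 | 0 | 1 | 1
1 | 1 | 1 | 0 | 1
1 | 1 | 1 | 1 | 0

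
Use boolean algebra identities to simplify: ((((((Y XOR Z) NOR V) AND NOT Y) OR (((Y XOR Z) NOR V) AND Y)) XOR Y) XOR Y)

By XOR self-cancellation ((E XOR v) XOR v = E) then distribution ((E AND v) OR (E AND NOT v) = E):
= ((Y XOR Z) NOR V)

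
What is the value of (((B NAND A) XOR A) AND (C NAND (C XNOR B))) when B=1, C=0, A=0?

Substituting: (((1 NAND 0) XOR 0) AND (0 NAND (0 XNOR 1)))
= 1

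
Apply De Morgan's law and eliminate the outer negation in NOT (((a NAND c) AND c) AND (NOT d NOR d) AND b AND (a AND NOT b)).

NOT ((a NAND c) AND c) OR NOT (NOT d NOR d) OR NOT b OR NOT (a AND NOT b)
De Morgan's: NOT(AND of terms) = OR of negations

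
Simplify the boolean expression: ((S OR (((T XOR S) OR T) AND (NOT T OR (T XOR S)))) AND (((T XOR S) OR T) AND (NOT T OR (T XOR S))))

By absorption (E AND (E OR v) = E) then distribution ((E OR v) AND (E OR NOT v) = E):
= (T XOR S)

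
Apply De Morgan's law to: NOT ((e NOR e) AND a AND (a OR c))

NOT (e NOR e) OR NOT a OR NOT (a OR c)
De Morgan's: NOT(AND of terms) = OR of negations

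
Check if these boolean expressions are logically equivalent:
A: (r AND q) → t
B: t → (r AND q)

No, Converse is not equivalent to original (counterexample: t=0, q=1, r=1)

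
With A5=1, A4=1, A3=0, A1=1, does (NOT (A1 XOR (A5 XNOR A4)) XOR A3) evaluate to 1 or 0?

Substituting: (NOT (1 XOR (1 XNOR 1)) XOR 0)
= 1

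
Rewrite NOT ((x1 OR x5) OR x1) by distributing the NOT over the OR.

NOT (x1 OR x5) AND NOT x1
De Morgan's: NOT(OR of terms) = AND of negations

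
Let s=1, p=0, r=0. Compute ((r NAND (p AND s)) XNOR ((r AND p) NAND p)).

Substituting: ((0 NAND (0 AND 1)) XNOR ((0 AND 0) NAND 0))
= 1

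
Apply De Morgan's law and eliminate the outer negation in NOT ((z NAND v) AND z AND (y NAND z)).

NOT (z NAND v) OR NOT z OR NOT (y NAND z)
De Morgan's: NOT(AND of terms) = OR of negations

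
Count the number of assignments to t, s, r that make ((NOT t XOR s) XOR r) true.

Satisfying assignments: (0,0,0), (0,1,1), (1,0,1), (1,1,0)
Count: 4 out of 8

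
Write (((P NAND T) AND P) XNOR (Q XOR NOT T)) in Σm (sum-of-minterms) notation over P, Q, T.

Σm(1, 2, 4, 5) = (NOT P AND NOT Q AND T) OR (NOT P AND Q AND NOT T) OR (P AND NOT Q AND NOT T) OR (P AND NOT Q AND T)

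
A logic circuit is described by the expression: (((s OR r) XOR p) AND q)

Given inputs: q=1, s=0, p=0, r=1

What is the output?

Substituting: (((0 OR 1) XOR 0) AND 1)
= 1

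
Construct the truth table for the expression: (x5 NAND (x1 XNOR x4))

x4 | x1 | x5 | Output
---------------------
0 | 0 | 0 | 1
0 | 0 | 1 | 0
0 | 1 | 0 | 1
0 | 1 | 1 | 1
1 | 0 | 0 | 1
1 | 0 | 1 | 1
1 | 1 | 0 | 1
1 | 1 | 1 | 0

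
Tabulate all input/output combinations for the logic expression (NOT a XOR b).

b | a | Output
--------------
0 | 0 | 1
0 | 1 | 0
1 | 0 | 0
1 | 1 | 1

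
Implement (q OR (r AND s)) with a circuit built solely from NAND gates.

((q NAND q) NAND (((r NAND s) NAND (r NAND s)) NAND ((r NAND s) NAND (r NAND s))))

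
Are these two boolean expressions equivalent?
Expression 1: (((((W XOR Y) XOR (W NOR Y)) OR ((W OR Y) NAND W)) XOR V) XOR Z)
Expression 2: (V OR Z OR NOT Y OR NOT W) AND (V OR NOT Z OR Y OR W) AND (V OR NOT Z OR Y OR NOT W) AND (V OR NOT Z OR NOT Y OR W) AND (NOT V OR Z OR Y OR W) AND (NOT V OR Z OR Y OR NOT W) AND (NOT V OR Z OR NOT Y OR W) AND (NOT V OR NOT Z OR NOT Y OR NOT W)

Yes, they are equivalent — the two output columns agree on all 16 assignments:
V | Z | Y | W | Expression 1 | Expression 2
-------------------------------------------
0 | 0 | 0 | 0 | 1 | 1
0 | 0 | 0 | 1 | 1 | 1
0 | 0 | 1 | 0 | 1 | 1
0 | 0 | 1 | 1 | 0 | 0
0 | 1 | 0 | 0 | 0 | 0
0 | 1 | 0 | 1 | 0 | 0
0 | 1 | 1 | 0 | 0 | 0
0 | 1 | 1 | 1 | 1 | 1
1 | 0 | 0 | 0 | 0 | 0
1 | 0 | 0 | 1 | 0 | 0
1 | 0 | 1 | 0 | 0 | 0
1 | 0 | 1 | 1 | 1 | 1
1 | 1 | 0 | 0 | 1 | 1
1 | 1 | 0 | 1 | 1 | 1
1 | 1 | 1 | 0 | 1 | 1
1 | 1 | 1 | 1 | 0 | 0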